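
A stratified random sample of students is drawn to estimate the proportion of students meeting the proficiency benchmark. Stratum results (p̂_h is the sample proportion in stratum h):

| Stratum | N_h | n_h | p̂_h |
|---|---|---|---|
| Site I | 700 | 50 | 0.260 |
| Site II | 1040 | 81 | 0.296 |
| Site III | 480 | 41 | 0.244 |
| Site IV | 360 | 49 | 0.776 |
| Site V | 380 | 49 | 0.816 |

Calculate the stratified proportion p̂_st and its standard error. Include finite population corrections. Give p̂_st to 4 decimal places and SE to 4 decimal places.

p̂_st ≈ 0.4042, SE ≈ 0.0265

N = 2960; stratum weights W_h = N_h/N.
p̂_st = Σ W_h p̂_h = (700·0.260 + 1040·0.296 + 480·0.244 + 360·0.776 + 380·0.816)/2960 = 0.40419
V̂(p̂_st) = Σ W_h² (1 − n_h/N_h) p̂_h(1−p̂_h)/(n_h−1):
  stratum Site I: (700/2960)²·(1 − 50/700)·0.260·0.740/49 = 0.000203909
  stratum Site II: (1040/2960)²·(1 − 81/1040)·0.296·0.704/80 = 0.000296512
  stratum Site III: (480/2960)²·(1 − 41/480)·0.244·0.756/40 = 0.000110911
  stratum Site IV: (360/2960)²·(1 − 49/360)·0.776·0.224/48 = 4.62752e-05
  stratum Site V: (380/2960)²·(1 − 49/380)·0.816·0.184/48 = 4.4905e-05
V̂(p̂_st) = 0.000702513; SE = √V̂ = 0.026505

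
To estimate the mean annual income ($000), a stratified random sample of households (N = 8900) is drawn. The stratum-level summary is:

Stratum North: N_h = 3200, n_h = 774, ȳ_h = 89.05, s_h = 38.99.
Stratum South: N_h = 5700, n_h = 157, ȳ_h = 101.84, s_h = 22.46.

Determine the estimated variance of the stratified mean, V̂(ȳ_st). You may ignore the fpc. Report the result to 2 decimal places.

V̂(ȳ_st) = Σ W_h² s_h²/n_h, with W_h = N_h/N and N = 8900:
  stratum North: (3200/8900)²·38.99²/774 = 0.253913
  stratum South: (5700/8900)²·22.46²/157 = 1.31792
V̂(ȳ_st) = 1.57183

V̂(ȳ_st) ≈ 1.57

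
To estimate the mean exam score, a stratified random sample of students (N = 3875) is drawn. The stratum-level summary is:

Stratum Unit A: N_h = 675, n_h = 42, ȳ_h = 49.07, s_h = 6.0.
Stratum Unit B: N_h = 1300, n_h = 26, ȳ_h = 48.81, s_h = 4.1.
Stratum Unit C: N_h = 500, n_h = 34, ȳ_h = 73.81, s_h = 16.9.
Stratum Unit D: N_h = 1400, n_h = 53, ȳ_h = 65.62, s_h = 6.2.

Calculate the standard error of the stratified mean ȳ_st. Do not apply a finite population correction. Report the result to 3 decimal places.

V̂(ȳ_st) = Σ W_h² s_h²/n_h, with W_h = N_h/N and N = 3875:
  stratum Unit A: (675/3875)²·6.0²/42 = 0.0260086
  stratum Unit B: (1300/3875)²·4.1²/26 = 0.0727675
  stratum Unit C: (500/3875)²·16.9²/34 = 0.139859
  stratum Unit D: (1400/3875)²·6.2²/53 = 0.0946717
V̂(ȳ_st) = 0.333307
SE(ȳ_st) = √0.333307 = 0.577328

SE(ȳ_st) ≈ 0.577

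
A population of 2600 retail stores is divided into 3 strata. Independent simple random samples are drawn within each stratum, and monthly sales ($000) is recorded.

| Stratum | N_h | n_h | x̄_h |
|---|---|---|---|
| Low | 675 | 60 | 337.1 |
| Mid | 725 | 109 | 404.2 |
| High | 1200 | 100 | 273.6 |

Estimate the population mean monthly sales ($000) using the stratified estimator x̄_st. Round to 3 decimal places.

x̄_st ≈ 326.503

N = Σ N_h = 2600. Stratum weights W_h = N_h/N.
x̄_st = (675·337.1 + 725·404.2 + 1200·273.6) / 2600 = 326.50288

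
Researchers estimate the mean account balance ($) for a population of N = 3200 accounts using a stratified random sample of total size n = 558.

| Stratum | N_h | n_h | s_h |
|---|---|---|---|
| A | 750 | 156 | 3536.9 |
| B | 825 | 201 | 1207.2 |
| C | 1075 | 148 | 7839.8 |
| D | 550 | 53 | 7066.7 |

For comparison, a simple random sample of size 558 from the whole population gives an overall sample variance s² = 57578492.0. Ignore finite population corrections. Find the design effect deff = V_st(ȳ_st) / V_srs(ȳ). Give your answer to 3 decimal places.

deff ≈ 0.771

V̂(ȳ_st) = Σ W_h² s_h²/n_h, with W_h = N_h/N and N = 3200:
  stratum A: (750/3200)²·3536.9²/156 = 4404.98
  stratum B: (825/3200)²·1207.2²/201 = 481.915
  stratum C: (1075/3200)²·7839.8²/148 = 46866.8
  stratum D: (550/3200)²·7066.7²/53 = 27834.5
V_st = 79588.1
V_srs = s²/n = 57578492.0/558 = 103187
deff = V_st / V_srs = 79588.1/103187 = 0.7713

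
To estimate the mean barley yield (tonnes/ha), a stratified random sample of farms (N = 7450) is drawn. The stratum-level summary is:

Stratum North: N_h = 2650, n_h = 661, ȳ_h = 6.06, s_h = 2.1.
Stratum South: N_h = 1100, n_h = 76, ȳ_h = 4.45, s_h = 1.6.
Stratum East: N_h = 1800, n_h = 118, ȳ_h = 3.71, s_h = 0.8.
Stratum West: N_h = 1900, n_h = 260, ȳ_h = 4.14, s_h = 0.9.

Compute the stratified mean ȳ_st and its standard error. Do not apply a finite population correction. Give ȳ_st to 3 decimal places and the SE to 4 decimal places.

ȳ_st = Σ W_h ȳ_h = (2650·6.06 + 1100·4.45 + 1800·3.71 + 1900·4.14)/7450 = 4.76483
V̂(ȳ_st) = Σ W_h² s_h²/n_h, with W_h = N_h/N and N = 7450:
  stratum North: (2650/7450)²·2.1²/661 = 0.000844144
  stratum South: (1100/7450)²·1.6²/76 = 0.000734343
  stratum East: (1800/7450)²·0.8²/118 = 0.000316614
  stratum West: (1900/7450)²·0.9²/260 = 0.000202631
V̂(ȳ_st) = 0.00209773
SE(ȳ_st) = √0.00209773 = 0.045801

ȳ_st ≈ 4.765, SE ≈ 0.0458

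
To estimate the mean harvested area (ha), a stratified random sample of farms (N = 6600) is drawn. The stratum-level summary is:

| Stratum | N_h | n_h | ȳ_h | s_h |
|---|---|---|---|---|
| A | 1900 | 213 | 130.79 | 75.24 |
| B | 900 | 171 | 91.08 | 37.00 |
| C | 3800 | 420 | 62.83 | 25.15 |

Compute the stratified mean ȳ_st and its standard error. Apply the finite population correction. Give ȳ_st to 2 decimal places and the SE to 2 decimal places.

ȳ_st ≈ 86.25, SE ≈ 1.59

ȳ_st = Σ W_h ȳ_h = (1900·130.79 + 900·91.08 + 3800·62.83)/6600 = 86.24652
V̂(ȳ_st) = Σ W_h² (1 − n_h/N_h) s_h²/n_h, with W_h = N_h/N and N = 6600:
  stratum A: (1900/6600)²·(1 − 213/1900)·75.24²/213 = 1.95568
  stratum B: (900/6600)²·(1 − 171/900)·37.00²/171 = 0.120584
  stratum C: (3800/6600)²·(1 − 420/3800)·25.15²/420 = 0.444057
V̂(ȳ_st) = 2.52033
SE(ȳ_st) = √2.52033 = 1.58755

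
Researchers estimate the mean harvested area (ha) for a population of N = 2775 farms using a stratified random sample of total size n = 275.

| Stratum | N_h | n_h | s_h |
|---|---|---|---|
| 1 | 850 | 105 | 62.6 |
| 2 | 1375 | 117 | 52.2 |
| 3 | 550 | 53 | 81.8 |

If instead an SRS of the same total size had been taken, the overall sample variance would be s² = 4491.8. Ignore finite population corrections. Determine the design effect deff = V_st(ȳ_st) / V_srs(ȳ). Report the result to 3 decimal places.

deff ≈ 0.868

V̂(ȳ_st) = Σ W_h² s_h²/n_h, with W_h = N_h/N and N = 2775:
  stratum 1: (850/2775)²·62.6²/105 = 3.50164
  stratum 2: (1375/2775)²·52.2²/117 = 5.71787
  stratum 3: (550/2775)²·81.8²/53 = 4.95941
V_st = 14.1789
V_srs = s²/n = 4491.8/275 = 16.3338
deff = V_st / V_srs = 14.1789/16.3338 = 0.8681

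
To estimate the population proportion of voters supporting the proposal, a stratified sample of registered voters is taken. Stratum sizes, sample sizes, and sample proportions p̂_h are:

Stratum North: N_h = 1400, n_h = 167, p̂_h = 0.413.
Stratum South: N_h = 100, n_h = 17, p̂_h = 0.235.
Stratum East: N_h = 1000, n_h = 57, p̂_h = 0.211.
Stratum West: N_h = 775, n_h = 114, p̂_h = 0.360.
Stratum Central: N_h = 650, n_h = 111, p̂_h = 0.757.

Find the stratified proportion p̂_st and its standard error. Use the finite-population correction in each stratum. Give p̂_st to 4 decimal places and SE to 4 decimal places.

p̂_st ≈ 0.4035, SE ≈ 0.0214

N = 3925; stratum weights W_h = N_h/N.
p̂_st = Σ W_h p̂_h = (1400·0.413 + 100·0.235 + 1000·0.211 + 775·0.360 + 650·0.757)/3925 = 0.40350
V̂(p̂_st) = Σ W_h² (1 − n_h/N_h) p̂_h(1−p̂_h)/(n_h−1):
  stratum North: (1400/3925)²·(1 − 167/1400)·0.413·0.587/166 = 0.000163641
  stratum South: (100/3925)²·(1 − 17/100)·0.235·0.765/16 = 6.05352e-06
  stratum East: (1000/3925)²·(1 − 57/1000)·0.211·0.789/56 = 0.000181972
  stratum West: (775/3925)²·(1 − 114/775)·0.360·0.640/113 = 6.77997e-05
  stratum Central: (650/3925)²·(1 − 111/650)·0.757·0.243/110 = 3.80305e-05
V̂(p̂_st) = 0.000457496; SE = √V̂ = 0.0213892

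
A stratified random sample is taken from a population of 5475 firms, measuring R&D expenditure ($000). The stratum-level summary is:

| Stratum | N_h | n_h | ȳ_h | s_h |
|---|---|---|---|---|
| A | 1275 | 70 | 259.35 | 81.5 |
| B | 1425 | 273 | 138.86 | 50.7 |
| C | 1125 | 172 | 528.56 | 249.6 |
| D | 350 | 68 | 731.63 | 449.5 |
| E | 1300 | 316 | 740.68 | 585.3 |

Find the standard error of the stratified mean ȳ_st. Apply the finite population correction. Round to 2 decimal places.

SE(ȳ_st) ≈ 8.62

V̂(ȳ_st) = Σ W_h² (1 − n_h/N_h) s_h²/n_h, with W_h = N_h/N and N = 5475:
  stratum A: (1275/5475)²·(1 − 70/1275)·81.5²/70 = 4.86347
  stratum B: (1425/5475)²·(1 − 273/1425)·50.7²/273 = 0.515647
  stratum C: (1125/5475)²·(1 − 172/1125)·249.6²/172 = 12.955
  stratum D: (350/5475)²·(1 − 68/350)·449.5²/68 = 9.78362
  stratum E: (1300/5475)²·(1 − 316/1300)·585.3²/316 = 46.2637
V̂(ȳ_st) = 74.3814
SE(ȳ_st) = √74.3814 = 8.62447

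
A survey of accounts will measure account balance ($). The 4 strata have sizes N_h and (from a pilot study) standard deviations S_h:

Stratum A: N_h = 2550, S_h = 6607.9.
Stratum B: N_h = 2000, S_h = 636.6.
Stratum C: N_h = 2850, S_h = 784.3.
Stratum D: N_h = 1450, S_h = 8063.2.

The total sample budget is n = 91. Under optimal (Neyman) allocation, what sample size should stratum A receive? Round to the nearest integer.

48

Neyman allocation: n_h = n · N_h S_h / Σ N_i S_i, with n = 91.
  stratum A: N_h·S_h = 2550·6607.9 = 16850145.00
  stratum B: N_h·S_h = 2000·636.6 = 1273200.00
  stratum C: N_h·S_h = 2850·784.3 = 2235255.00
  stratum D: N_h·S_h = 1450·8063.2 = 11691640.00
Σ N_h S_h = 32050240.00
n for stratum A = 91·16850145.00/32050240.00 = 47.842 → 48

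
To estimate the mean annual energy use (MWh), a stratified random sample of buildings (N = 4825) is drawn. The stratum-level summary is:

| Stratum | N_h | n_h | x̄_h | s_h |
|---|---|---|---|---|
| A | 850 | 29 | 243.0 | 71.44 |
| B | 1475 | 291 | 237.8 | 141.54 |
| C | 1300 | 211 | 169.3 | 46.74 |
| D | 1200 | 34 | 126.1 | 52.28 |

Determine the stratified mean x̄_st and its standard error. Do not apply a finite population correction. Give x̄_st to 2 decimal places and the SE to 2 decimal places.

x̄_st ≈ 192.48, SE ≈ 4.20

x̄_st = Σ W_h x̄_h = (850·243.0 + 1475·237.8 + 1300·169.3 + 1200·126.1)/4825 = 192.47979
V̂(x̄_st) = Σ W_h² s_h²/n_h, with W_h = N_h/N and N = 4825:
  stratum A: (850/4825)²·71.44²/29 = 5.4617
  stratum B: (1475/4825)²·141.54²/291 = 6.43361
  stratum C: (1300/4825)²·46.74²/211 = 0.7516
  stratum D: (1200/4825)²·52.28²/34 = 4.97233
V̂(x̄_st) = 17.6192
SE(x̄_st) = √17.6192 = 4.19753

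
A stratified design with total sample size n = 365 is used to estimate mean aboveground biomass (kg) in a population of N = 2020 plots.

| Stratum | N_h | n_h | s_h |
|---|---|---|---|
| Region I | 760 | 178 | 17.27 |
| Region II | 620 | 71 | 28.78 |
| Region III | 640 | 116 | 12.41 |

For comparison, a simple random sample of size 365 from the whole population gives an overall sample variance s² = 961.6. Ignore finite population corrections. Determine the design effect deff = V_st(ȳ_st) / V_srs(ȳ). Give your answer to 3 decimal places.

V̂(ȳ_st) = Σ W_h² s_h²/n_h, with W_h = N_h/N and N = 2020:
  stratum Region I: (760/2020)²·17.27²/178 = 0.237186
  stratum Region II: (620/2020)²·28.78²/71 = 1.09902
  stratum Region III: (640/2020)²·12.41²/116 = 0.133273
V_st = 1.46947
V_srs = s²/n = 961.6/365 = 2.63452
deff = V_st / V_srs = 1.46947/2.63452 = 0.5578

deff ≈ 0.558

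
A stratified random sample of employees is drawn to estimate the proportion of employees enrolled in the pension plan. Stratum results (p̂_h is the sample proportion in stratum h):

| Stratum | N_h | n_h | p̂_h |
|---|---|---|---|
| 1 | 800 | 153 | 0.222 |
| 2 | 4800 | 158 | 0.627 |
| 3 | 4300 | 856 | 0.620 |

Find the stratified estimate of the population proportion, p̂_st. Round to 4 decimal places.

p̂_st ≈ 0.5912

N = 9900; stratum weights W_h = N_h/N.
p̂_st = Σ W_h p̂_h = (800·0.222 + 4800·0.627 + 4300·0.620)/9900 = 0.59123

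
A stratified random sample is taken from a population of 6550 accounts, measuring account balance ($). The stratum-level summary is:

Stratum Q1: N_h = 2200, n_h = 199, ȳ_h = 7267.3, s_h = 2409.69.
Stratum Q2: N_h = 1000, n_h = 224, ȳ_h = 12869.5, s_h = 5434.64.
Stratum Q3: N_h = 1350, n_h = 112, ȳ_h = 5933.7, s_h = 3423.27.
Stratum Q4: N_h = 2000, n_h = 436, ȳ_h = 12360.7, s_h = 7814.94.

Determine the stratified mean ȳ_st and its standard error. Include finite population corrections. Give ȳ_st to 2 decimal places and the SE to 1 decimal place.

ȳ_st ≈ 9402.97, SE ≈ 140.2

ȳ_st = Σ W_h ȳ_h = (2200·7267.3 + 1000·12869.5 + 1350·5933.7 + 2000·12360.7)/6550 = 9402.97023
V̂(ȳ_st) = Σ W_h² (1 − n_h/N_h) s_h²/n_h, with W_h = N_h/N and N = 6550:
  stratum Q1: (2200/6550)²·(1 − 199/2200)·2409.69²/199 = 2994.03
  stratum Q2: (1000/6550)²·(1 − 224/1000)·5434.64²/224 = 2384.91
  stratum Q3: (1350/6550)²·(1 − 112/1350)·3423.27²/112 = 4076.02
  stratum Q4: (2000/6550)²·(1 − 436/2000)·7814.94²/436 = 10212.9
V̂(ȳ_st) = 19667.9
SE(ȳ_st) = √19667.9 = 140.242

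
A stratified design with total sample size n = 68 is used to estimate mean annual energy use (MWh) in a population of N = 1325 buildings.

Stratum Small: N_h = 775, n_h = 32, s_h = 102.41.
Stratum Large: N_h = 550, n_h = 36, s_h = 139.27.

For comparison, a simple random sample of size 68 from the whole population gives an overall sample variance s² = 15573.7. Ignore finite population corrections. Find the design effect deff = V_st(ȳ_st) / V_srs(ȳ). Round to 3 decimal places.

deff ≈ 0.895

V̂(ȳ_st) = Σ W_h² s_h²/n_h, with W_h = N_h/N and N = 1325:
  stratum Small: (775/1325)²·102.41²/32 = 112.126
  stratum Large: (550/1325)²·139.27²/36 = 92.8338
V_st = 204.96
V_srs = s²/n = 15573.7/68 = 229.025
deff = V_st / V_srs = 204.96/229.025 = 0.8949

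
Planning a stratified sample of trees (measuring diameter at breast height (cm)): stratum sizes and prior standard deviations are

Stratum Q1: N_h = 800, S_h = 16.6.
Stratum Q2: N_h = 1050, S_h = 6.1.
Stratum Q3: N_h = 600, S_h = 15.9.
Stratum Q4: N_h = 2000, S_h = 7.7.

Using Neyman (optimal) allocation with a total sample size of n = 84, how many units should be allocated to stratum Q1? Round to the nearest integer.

25

Neyman allocation: n_h = n · N_h S_h / Σ N_i S_i, with n = 84.
  stratum Q1: N_h·S_h = 800·16.6 = 13280.00
  stratum Q2: N_h·S_h = 1050·6.1 = 6405.00
  stratum Q3: N_h·S_h = 600·15.9 = 9540.00
  stratum Q4: N_h·S_h = 2000·7.7 = 15400.00
Σ N_h S_h = 44625.00
n for stratum Q1 = 84·13280.00/44625.00 = 24.998 → 25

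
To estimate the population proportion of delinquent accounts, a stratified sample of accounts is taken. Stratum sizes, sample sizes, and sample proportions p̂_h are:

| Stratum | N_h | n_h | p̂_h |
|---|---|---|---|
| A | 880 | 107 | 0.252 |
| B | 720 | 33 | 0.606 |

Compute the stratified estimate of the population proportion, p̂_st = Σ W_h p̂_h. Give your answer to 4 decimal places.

p̂_st ≈ 0.4113

N = 1600; stratum weights W_h = N_h/N.
p̂_st = Σ W_h p̂_h = (880·0.252 + 720·0.606)/1600 = 0.41130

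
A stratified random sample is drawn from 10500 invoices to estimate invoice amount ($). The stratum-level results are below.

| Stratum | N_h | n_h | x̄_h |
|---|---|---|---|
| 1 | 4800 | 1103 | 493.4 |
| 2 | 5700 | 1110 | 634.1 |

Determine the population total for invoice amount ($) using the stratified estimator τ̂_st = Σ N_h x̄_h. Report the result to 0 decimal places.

τ̂_st ≈ 5982690

τ̂_st = Σ N_h x̄_h = 4800·493.4 + 5700·634.1 = 5982690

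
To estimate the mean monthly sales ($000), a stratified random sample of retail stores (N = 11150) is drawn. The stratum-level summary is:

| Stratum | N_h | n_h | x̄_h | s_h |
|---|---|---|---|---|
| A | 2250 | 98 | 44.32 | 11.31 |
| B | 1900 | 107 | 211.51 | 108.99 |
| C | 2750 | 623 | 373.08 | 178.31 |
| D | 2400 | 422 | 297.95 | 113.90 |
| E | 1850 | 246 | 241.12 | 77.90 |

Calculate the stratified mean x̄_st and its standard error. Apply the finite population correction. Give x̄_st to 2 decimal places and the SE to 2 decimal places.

x̄_st ≈ 241.14, SE ≈ 2.69

x̄_st = Σ W_h x̄_h = (2250·44.32 + 1900·211.51 + 2750·373.08 + 2400·297.95 + 1850·241.12)/11150 = 241.14000
V̂(x̄_st) = Σ W_h² (1 − n_h/N_h) s_h²/n_h, with W_h = N_h/N and N = 11150:
  stratum A: (2250/11150)²·(1 − 98/2250)·11.31²/98 = 0.0508363
  stratum B: (1900/11150)²·(1 − 107/1900)·108.99²/107 = 3.0421
  stratum C: (2750/11150)²·(1 − 623/2750)·178.31²/623 = 2.40112
  stratum D: (2400/11150)²·(1 − 422/2400)·113.90²/422 = 1.17388
  stratum E: (1850/11150)²·(1 − 246/1850)·77.90²/246 = 0.588798
V̂(x̄_st) = 7.25673
SE(x̄_st) = √7.25673 = 2.69383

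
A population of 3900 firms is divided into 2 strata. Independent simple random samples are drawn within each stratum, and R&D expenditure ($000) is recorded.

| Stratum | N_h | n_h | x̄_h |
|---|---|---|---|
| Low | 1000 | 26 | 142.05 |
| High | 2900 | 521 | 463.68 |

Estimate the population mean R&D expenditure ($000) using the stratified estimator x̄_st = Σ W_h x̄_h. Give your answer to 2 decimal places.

x̄_st ≈ 381.21

N = Σ N_h = 3900. Stratum weights W_h = N_h/N.
x̄_st = (1000·142.05 + 2900·463.68) / 3900 = 381.2108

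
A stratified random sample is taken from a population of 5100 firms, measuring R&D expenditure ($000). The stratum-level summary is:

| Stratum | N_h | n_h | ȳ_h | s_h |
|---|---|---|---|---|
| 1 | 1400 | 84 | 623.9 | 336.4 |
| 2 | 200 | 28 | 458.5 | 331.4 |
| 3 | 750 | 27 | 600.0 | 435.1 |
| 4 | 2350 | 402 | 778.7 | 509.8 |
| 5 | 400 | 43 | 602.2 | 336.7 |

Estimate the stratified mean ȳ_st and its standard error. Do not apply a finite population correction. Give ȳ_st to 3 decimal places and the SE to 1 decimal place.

ȳ_st ≈ 683.526, SE ≈ 20.3

ȳ_st = Σ W_h ȳ_h = (1400·623.9 + 200·458.5 + 750·600.0 + 2350·778.7 + 400·602.2)/5100 = 683.52647
V̂(ȳ_st) = Σ W_h² s_h²/n_h, with W_h = N_h/N and N = 5100:
  stratum 1: (1400/5100)²·336.4²/84 = 101.519
  stratum 2: (200/5100)²·331.4²/28 = 6.03207
  stratum 3: (750/5100)²·435.1²/27 = 151.634
  stratum 4: (2350/5100)²·509.8²/402 = 137.268
  stratum 5: (400/5100)²·336.7²/43 = 16.218
V̂(ȳ_st) = 412.671
SE(ȳ_st) = √412.671 = 20.3143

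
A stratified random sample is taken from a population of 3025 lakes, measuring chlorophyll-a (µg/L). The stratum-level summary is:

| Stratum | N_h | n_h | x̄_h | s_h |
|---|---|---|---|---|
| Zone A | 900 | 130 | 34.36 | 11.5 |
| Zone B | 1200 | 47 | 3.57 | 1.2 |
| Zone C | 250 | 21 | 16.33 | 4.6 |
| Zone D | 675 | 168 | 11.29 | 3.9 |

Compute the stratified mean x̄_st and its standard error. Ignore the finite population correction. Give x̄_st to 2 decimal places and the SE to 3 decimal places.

x̄_st ≈ 15.51, SE ≈ 0.326

x̄_st = Σ W_h x̄_h = (900·34.36 + 1200·3.57 + 250·16.33 + 675·11.29)/3025 = 15.50785
V̂(x̄_st) = Σ W_h² s_h²/n_h, with W_h = N_h/N and N = 3025:
  stratum Zone A: (900/3025)²·11.5²/130 = 0.0900506
  stratum Zone B: (1200/3025)²·1.2²/47 = 0.00482144
  stratum Zone C: (250/3025)²·4.6²/21 = 0.00688217
  stratum Zone D: (675/3025)²·3.9²/168 = 0.00450793
V̂(x̄_st) = 0.106262
SE(x̄_st) = √0.106262 = 0.325979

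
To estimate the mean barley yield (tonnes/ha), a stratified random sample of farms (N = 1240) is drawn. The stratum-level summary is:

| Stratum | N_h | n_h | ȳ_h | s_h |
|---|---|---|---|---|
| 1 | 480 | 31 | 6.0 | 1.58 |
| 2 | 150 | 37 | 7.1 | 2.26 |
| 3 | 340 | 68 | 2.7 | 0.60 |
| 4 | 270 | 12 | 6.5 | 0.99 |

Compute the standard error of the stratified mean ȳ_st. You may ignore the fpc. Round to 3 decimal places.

SE(ȳ_st) ≈ 0.135

V̂(ȳ_st) = Σ W_h² s_h²/n_h, with W_h = N_h/N and N = 1240:
  stratum 1: (480/1240)²·1.58²/31 = 0.0120668
  stratum 2: (150/1240)²·2.26²/37 = 0.00202001
  stratum 3: (340/1240)²·0.60²/68 = 0.000398023
  stratum 4: (270/1240)²·0.99²/12 = 0.00387234
V̂(ȳ_st) = 0.0183572
SE(ȳ_st) = √0.0183572 = 0.135489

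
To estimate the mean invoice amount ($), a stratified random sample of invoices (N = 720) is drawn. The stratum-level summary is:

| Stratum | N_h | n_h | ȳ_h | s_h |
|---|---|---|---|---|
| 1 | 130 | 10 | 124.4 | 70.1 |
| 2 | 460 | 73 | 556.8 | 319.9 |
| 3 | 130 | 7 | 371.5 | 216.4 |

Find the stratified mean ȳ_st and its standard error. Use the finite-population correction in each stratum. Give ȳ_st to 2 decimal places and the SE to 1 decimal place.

ȳ_st = Σ W_h ȳ_h = (130·124.4 + 460·556.8 + 130·371.5)/720 = 445.27083
V̂(ȳ_st) = Σ W_h² (1 − n_h/N_h) s_h²/n_h, with W_h = N_h/N and N = 720:
  stratum 1: (130/720)²·(1 − 10/130)·70.1²/10 = 14.7875
  stratum 2: (460/720)²·(1 − 73/460)·319.9²/73 = 481.404
  stratum 3: (130/720)²·(1 − 7/130)·216.4²/7 = 206.348
V̂(ȳ_st) = 702.539
SE(ȳ_st) = √702.539 = 26.5055

ȳ_st ≈ 445.27, SE ≈ 26.5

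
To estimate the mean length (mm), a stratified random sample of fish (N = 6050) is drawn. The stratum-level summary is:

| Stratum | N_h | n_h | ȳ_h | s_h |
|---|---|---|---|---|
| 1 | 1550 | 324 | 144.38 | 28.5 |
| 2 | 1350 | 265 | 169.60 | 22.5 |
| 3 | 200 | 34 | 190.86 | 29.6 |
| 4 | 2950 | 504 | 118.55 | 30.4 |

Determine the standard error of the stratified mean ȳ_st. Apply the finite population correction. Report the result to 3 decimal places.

SE(ȳ_st) ≈ 0.769

V̂(ȳ_st) = Σ W_h² (1 − n_h/N_h) s_h²/n_h, with W_h = N_h/N and N = 6050:
  stratum 1: (1550/6050)²·(1 − 324/1550)·28.5²/324 = 0.130154
  stratum 2: (1350/6050)²·(1 − 265/1350)·22.5²/265 = 0.076449
  stratum 3: (200/6050)²·(1 − 34/200)·29.6²/34 = 0.0233739
  stratum 4: (2950/6050)²·(1 − 504/2950)·30.4²/504 = 0.36148
V̂(ȳ_st) = 0.591457
SE(ȳ_st) = √0.591457 = 0.769062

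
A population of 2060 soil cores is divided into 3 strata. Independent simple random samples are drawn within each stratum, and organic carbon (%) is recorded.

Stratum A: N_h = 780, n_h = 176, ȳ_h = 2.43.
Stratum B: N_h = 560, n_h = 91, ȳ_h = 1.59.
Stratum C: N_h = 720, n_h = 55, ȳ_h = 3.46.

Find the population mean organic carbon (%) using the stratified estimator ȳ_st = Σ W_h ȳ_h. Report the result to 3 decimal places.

ȳ_st ≈ 2.562

N = Σ N_h = 2060. Stratum weights W_h = N_h/N.
ȳ_st = (780·2.43 + 560·1.59 + 720·3.46) / 2060 = 2.56165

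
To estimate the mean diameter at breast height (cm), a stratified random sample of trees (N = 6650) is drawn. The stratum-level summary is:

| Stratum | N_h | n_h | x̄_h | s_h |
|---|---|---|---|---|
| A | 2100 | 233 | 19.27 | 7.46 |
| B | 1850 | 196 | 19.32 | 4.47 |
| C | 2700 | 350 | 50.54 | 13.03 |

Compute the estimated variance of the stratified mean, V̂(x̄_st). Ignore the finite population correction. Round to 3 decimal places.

V̂(x̄_st) ≈ 0.112

V̂(x̄_st) = Σ W_h² s_h²/n_h, with W_h = N_h/N and N = 6650:
  stratum A: (2100/6650)²·7.46²/233 = 0.0238186
  stratum B: (1850/6650)²·4.47²/196 = 0.00788968
  stratum C: (2700/6650)²·13.03²/350 = 0.0799659
V̂(x̄_st) = 0.111674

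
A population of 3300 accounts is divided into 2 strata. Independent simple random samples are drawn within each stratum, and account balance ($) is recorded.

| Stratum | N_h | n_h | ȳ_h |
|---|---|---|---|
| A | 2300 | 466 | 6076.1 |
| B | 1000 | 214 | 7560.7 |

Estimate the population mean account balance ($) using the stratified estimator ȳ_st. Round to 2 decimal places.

ȳ_st ≈ 6525.98

N = Σ N_h = 3300. Stratum weights W_h = N_h/N.
ȳ_st = (2300·6076.1 + 1000·7560.7) / 3300 = 6525.9788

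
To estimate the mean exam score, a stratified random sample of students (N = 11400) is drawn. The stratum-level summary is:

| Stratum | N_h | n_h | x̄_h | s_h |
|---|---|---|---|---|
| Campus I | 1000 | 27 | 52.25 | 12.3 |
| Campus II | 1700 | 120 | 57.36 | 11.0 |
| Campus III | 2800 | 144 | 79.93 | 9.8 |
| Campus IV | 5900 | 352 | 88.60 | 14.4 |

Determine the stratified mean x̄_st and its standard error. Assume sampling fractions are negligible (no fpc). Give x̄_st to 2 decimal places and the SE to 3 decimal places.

x̄_st ≈ 78.62, SE ≈ 0.513

x̄_st = Σ W_h x̄_h = (1000·52.25 + 1700·57.36 + 2800·79.93 + 5900·88.60)/11400 = 78.62333
V̂(x̄_st) = Σ W_h² s_h²/n_h, with W_h = N_h/N and N = 11400:
  stratum Campus I: (1000/11400)²·12.3²/27 = 0.0431158
  stratum Campus II: (1700/11400)²·11.0²/120 = 0.0224229
  stratum Campus III: (2800/11400)²·9.8²/144 = 0.0402343
  stratum Campus IV: (5900/11400)²·14.4²/352 = 0.157789
V̂(x̄_st) = 0.263562
SE(x̄_st) = √0.263562 = 0.513383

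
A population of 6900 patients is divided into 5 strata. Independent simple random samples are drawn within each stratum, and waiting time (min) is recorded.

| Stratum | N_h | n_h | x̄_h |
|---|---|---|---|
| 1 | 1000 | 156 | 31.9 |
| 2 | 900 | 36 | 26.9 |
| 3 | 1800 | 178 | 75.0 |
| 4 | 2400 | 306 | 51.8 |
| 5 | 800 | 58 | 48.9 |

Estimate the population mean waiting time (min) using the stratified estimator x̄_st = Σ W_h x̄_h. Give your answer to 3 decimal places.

x̄_st ≈ 51.384

N = Σ N_h = 6900. Stratum weights W_h = N_h/N.
x̄_st = (1000·31.9 + 900·26.9 + 1800·75.0 + 2400·51.8 + 800·48.9) / 6900 = 51.38406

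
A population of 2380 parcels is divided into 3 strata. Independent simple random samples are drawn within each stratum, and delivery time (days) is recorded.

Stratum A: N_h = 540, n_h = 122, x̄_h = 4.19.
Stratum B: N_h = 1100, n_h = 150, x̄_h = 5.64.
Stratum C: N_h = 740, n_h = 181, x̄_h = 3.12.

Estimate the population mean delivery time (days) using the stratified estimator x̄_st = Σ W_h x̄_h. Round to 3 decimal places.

N = Σ N_h = 2380. Stratum weights W_h = N_h/N.
x̄_st = (540·4.19 + 1100·5.64 + 740·3.12) / 2380 = 4.52748

x̄_st ≈ 4.527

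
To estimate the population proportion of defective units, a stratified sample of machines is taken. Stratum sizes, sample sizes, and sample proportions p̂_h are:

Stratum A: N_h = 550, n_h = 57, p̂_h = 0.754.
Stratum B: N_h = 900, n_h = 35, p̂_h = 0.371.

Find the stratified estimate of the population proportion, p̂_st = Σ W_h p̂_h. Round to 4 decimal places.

N = 1450; stratum weights W_h = N_h/N.
p̂_st = Σ W_h p̂_h = (550·0.754 + 900·0.371)/1450 = 0.51628

p̂_st ≈ 0.5163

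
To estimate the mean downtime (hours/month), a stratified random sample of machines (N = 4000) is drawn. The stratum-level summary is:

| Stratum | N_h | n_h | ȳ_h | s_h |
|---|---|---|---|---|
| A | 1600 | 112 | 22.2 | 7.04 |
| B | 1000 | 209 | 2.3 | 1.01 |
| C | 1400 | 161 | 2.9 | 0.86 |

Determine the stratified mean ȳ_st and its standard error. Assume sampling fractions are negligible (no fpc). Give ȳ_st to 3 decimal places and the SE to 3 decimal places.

ȳ_st = Σ W_h ȳ_h = (1600·22.2 + 1000·2.3 + 1400·2.9)/4000 = 10.47000
V̂(ȳ_st) = Σ W_h² s_h²/n_h, with W_h = N_h/N and N = 4000:
  stratum A: (1600/4000)²·7.04²/112 = 0.0708023
  stratum B: (1000/4000)²·1.01²/209 = 0.000305054
  stratum C: (1400/4000)²·0.86²/161 = 0.000562739
V̂(ȳ_st) = 0.0716701
SE(ȳ_st) = √0.0716701 = 0.267713

ȳ_st ≈ 10.470, SE ≈ 0.268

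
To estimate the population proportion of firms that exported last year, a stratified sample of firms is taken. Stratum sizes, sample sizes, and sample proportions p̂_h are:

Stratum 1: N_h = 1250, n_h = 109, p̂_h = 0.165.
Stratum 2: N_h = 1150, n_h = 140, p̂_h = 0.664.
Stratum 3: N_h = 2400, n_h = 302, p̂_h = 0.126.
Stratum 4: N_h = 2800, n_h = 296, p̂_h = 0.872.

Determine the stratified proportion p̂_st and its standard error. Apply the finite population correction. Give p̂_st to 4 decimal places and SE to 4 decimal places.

p̂_st ≈ 0.4887, SE ≈ 0.0119

N = 7600; stratum weights W_h = N_h/N.
p̂_st = Σ W_h p̂_h = (1250·0.165 + 1150·0.664 + 2400·0.126 + 2800·0.872)/7600 = 0.48866
V̂(p̂_st) = Σ W_h² (1 − n_h/N_h) p̂_h(1−p̂_h)/(n_h−1):
  stratum 1: (1250/7600)²·(1 − 109/1250)·0.165·0.835/108 = 3.15003e-05
  stratum 2: (1150/7600)²·(1 − 140/1150)·0.664·0.336/139 = 3.22764e-05
  stratum 3: (2400/7600)²·(1 − 302/2400)·0.126·0.874/301 = 3.18937e-05
  stratum 4: (2800/7600)²·(1 − 296/2800)·0.872·0.128/295 = 4.59272e-05
V̂(p̂_st) = 0.000141598; SE = √V̂ = 0.0118995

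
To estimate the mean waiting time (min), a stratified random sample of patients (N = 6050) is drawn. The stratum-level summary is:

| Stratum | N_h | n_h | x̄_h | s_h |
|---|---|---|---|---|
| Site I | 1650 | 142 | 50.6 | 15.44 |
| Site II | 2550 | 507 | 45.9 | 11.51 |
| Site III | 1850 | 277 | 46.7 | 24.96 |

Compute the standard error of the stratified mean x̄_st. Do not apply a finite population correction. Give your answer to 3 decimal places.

SE(x̄_st) ≈ 0.618

V̂(x̄_st) = Σ W_h² s_h²/n_h, with W_h = N_h/N and N = 6050:
  stratum Site I: (1650/6050)²·15.44²/142 = 0.124872
  stratum Site II: (2550/6050)²·11.51²/507 = 0.0464208
  stratum Site III: (1850/6050)²·24.96²/277 = 0.210301
V̂(x̄_st) = 0.381594
SE(x̄_st) = √0.381594 = 0.617733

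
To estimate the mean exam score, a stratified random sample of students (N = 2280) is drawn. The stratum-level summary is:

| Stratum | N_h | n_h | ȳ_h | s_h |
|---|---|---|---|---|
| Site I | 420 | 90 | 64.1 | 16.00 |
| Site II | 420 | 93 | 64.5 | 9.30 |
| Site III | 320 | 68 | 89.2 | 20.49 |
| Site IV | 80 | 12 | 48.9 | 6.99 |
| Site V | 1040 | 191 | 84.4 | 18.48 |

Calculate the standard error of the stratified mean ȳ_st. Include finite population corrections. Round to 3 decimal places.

V̂(ȳ_st) = Σ W_h² (1 − n_h/N_h) s_h²/n_h, with W_h = N_h/N and N = 2280:
  stratum Site I: (420/2280)²·(1 − 90/420)·16.00²/90 = 0.0758387
  stratum Site II: (420/2280)²·(1 − 93/420)·9.30²/93 = 0.0245703
  stratum Site III: (320/2280)²·(1 − 68/320)·20.49²/68 = 0.0957758
  stratum Site IV: (80/2280)²·(1 − 12/80)·6.99²/12 = 0.00426091
  stratum Site V: (1040/2280)²·(1 − 191/1040)·18.48²/191 = 0.303698
V̂(ȳ_st) = 0.504144
SE(ȳ_st) = √0.504144 = 0.710031

SE(ȳ_st) ≈ 0.710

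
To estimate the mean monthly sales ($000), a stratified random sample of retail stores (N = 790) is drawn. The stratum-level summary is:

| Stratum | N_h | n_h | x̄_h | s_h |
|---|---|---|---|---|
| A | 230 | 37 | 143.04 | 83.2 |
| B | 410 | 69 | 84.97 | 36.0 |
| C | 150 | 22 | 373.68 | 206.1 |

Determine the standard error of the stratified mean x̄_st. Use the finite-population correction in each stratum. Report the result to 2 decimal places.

SE(x̄_st) ≈ 8.77

V̂(x̄_st) = Σ W_h² (1 − n_h/N_h) s_h²/n_h, with W_h = N_h/N and N = 790:
  stratum A: (230/790)²·(1 − 37/230)·83.2²/37 = 13.3069
  stratum B: (410/790)²·(1 − 69/410)·36.0²/69 = 4.20765
  stratum C: (150/790)²·(1 − 22/150)·206.1²/22 = 59.3992
V̂(x̄_st) = 76.9137
SE(x̄_st) = √76.9137 = 8.77004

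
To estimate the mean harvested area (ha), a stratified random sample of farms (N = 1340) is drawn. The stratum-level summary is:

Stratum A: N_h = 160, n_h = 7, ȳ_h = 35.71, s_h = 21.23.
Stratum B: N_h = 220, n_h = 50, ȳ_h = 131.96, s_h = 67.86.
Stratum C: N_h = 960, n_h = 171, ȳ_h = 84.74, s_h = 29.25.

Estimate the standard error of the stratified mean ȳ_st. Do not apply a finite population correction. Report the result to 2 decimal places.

V̂(ȳ_st) = Σ W_h² s_h²/n_h, with W_h = N_h/N and N = 1340:
  stratum A: (160/1340)²·21.23²/7 = 0.917978
  stratum B: (220/1340)²·67.86²/50 = 2.48252
  stratum C: (960/1340)²·29.25²/171 = 2.56796
V̂(ȳ_st) = 5.96846
SE(ȳ_st) = √5.96846 = 2.44304

SE(ȳ_st) ≈ 2.44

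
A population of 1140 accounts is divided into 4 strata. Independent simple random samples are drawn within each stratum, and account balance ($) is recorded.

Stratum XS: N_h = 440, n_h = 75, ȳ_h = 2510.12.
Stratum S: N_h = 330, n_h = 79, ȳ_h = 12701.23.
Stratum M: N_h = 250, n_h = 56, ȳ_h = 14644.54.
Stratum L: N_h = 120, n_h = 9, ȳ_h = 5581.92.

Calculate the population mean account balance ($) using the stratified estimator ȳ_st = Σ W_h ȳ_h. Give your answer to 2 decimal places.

N = Σ N_h = 1140. Stratum weights W_h = N_h/N.
ȳ_st = (440·2510.12 + 330·12701.23 + 250·14644.54 + 120·5581.92) / 1140 = 8444.5825

ȳ_st ≈ 8444.58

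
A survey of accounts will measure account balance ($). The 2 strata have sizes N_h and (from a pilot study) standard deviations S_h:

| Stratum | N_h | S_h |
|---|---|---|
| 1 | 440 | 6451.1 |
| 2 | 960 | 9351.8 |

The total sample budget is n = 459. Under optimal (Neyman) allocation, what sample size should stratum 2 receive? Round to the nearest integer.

Neyman allocation: n_h = n · N_h S_h / Σ N_i S_i, with n = 459.
  stratum 1: N_h·S_h = 440·6451.1 = 2838484.00
  stratum 2: N_h·S_h = 960·9351.8 = 8977728.00
Σ N_h S_h = 11816212.00
n for stratum 2 = 459·8977728.00/11816212.00 = 348.739 → 349

349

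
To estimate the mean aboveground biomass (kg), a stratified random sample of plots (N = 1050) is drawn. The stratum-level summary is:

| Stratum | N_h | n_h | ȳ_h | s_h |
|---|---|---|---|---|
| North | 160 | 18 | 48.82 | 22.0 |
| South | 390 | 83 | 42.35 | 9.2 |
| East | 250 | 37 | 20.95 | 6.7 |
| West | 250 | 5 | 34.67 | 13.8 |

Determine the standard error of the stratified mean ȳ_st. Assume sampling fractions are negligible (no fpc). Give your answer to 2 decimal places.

SE(ȳ_st) ≈ 1.73

V̂(ȳ_st) = Σ W_h² s_h²/n_h, with W_h = N_h/N and N = 1050:
  stratum North: (160/1050)²·22.0²/18 = 0.624359
  stratum South: (390/1050)²·9.2²/83 = 0.140685
  stratum East: (250/1050)²·6.7²/37 = 0.068778
  stratum West: (250/1050)²·13.8²/5 = 2.15918
V̂(ȳ_st) = 2.99301
SE(ȳ_st) = √2.99301 = 1.73003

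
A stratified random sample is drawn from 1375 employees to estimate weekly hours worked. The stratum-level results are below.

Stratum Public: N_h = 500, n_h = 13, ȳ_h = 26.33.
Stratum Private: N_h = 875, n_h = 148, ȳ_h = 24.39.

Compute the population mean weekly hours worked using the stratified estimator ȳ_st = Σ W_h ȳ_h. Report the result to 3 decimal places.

ȳ_st ≈ 25.095

N = Σ N_h = 1375. Stratum weights W_h = N_h/N.
ȳ_st = (500·26.33 + 875·24.39) / 1375 = 25.09545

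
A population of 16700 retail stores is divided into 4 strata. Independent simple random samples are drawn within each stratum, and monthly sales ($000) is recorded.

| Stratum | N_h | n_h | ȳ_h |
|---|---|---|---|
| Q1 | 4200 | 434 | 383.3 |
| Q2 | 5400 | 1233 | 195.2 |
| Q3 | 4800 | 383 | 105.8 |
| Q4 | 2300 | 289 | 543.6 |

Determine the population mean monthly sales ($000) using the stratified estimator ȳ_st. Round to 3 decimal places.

ȳ_st ≈ 264.794

N = Σ N_h = 16700. Stratum weights W_h = N_h/N.
ȳ_st = (4200·383.3 + 5400·195.2 + 4800·105.8 + 2300·543.6) / 16700 = 264.79401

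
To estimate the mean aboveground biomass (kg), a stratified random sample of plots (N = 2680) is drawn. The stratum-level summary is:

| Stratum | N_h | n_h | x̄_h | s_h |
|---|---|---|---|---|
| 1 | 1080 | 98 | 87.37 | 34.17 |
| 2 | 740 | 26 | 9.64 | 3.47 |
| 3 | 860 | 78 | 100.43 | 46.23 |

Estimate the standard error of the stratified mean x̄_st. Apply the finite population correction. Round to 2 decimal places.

SE(x̄_st) ≈ 2.09

V̂(x̄_st) = Σ W_h² (1 − n_h/N_h) s_h²/n_h, with W_h = N_h/N and N = 2680:
  stratum 1: (1080/2680)²·(1 − 98/1080)·34.17²/98 = 1.75926
  stratum 2: (740/2680)²·(1 − 26/740)·3.47²/26 = 0.0340679
  stratum 3: (860/2680)²·(1 − 78/860)·46.23²/78 = 2.5656
V̂(x̄_st) = 4.35893
SE(x̄_st) = √4.35893 = 2.0878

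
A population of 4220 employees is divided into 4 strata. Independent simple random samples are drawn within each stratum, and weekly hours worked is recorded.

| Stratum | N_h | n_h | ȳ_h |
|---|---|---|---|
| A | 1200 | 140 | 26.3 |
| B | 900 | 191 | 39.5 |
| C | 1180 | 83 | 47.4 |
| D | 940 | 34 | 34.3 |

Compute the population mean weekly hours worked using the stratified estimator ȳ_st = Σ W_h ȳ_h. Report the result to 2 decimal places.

ȳ_st ≈ 36.80

N = Σ N_h = 4220. Stratum weights W_h = N_h/N.
ȳ_st = (1200·26.3 + 900·39.5 + 1180·47.4 + 940·34.3) / 4220 = 36.7972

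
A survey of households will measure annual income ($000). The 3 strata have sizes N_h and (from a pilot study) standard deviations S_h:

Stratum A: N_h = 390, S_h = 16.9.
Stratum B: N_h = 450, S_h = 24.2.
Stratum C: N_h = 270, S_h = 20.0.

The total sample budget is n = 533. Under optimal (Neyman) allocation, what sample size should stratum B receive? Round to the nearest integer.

254

Neyman allocation: n_h = n · N_h S_h / Σ N_i S_i, with n = 533.
  stratum A: N_h·S_h = 390·16.9 = 6591.00
  stratum B: N_h·S_h = 450·24.2 = 10890.00
  stratum C: N_h·S_h = 270·20.0 = 5400.00
Σ N_h S_h = 22881.00
n for stratum B = 533·10890.00/22881.00 = 253.676 → 254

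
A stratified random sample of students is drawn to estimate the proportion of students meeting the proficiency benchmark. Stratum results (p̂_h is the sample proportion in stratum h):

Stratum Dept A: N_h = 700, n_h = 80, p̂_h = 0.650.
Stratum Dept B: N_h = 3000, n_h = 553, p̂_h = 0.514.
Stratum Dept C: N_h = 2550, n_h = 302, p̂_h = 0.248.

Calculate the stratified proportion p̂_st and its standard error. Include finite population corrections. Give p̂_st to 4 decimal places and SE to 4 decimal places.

p̂_st ≈ 0.4207, SE ≈ 0.0144

N = 6250; stratum weights W_h = N_h/N.
p̂_st = Σ W_h p̂_h = (700·0.650 + 3000·0.514 + 2550·0.248)/6250 = 0.42070
V̂(p̂_st) = Σ W_h² (1 − n_h/N_h) p̂_h(1−p̂_h)/(n_h−1):
  stratum Dept A: (700/6250)²·(1 − 80/700)·0.650·0.350/79 = 3.19951e-05
  stratum Dept B: (3000/6250)²·(1 − 553/3000)·0.514·0.486/552 = 8.50463e-05
  stratum Dept C: (2550/6250)²·(1 − 302/2550)·0.248·0.752/301 = 9.09242e-05
V̂(p̂_st) = 0.000207966; SE = √V̂ = 0.014421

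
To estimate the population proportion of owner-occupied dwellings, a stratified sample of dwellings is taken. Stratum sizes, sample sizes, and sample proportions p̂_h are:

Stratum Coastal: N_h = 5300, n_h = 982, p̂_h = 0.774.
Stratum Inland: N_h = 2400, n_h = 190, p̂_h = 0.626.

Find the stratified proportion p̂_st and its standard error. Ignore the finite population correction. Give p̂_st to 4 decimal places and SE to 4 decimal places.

N = 7700; stratum weights W_h = N_h/N.
p̂_st = Σ W_h p̂_h = (5300·0.774 + 2400·0.626)/7700 = 0.72787
V̂(p̂_st) = Σ W_h² p̂_h(1−p̂_h)/(n_h−1):
  stratum Coastal: (5300/7700)²·0.774·0.226/981 = 8.44794e-05
  stratum Inland: (2400/7700)²·0.626·0.374/189 = 0.000120344
V̂(p̂_st) = 0.000204824; SE = √V̂ = 0.0143117

p̂_st ≈ 0.7279, SE ≈ 0.0143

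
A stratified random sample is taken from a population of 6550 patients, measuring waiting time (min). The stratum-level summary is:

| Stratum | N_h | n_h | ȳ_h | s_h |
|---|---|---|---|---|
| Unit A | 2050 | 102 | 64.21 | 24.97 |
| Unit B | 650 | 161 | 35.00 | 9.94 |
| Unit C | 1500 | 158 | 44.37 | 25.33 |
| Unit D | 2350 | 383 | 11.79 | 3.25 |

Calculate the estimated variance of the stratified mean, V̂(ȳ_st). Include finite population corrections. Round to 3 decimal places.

V̂(ȳ_st) ≈ 0.767

V̂(ȳ_st) = Σ W_h² (1 − n_h/N_h) s_h²/n_h, with W_h = N_h/N and N = 6550:
  stratum Unit A: (2050/6550)²·(1 − 102/2050)·24.97²/102 = 0.56898
  stratum Unit B: (650/6550)²·(1 − 161/650)·9.94²/161 = 0.0045466
  stratum Unit C: (1500/6550)²·(1 − 158/1500)·25.33²/158 = 0.190535
  stratum Unit D: (2350/6550)²·(1 − 383/2350)·3.25²/383 = 0.00297138
V̂(ȳ_st) = 0.767033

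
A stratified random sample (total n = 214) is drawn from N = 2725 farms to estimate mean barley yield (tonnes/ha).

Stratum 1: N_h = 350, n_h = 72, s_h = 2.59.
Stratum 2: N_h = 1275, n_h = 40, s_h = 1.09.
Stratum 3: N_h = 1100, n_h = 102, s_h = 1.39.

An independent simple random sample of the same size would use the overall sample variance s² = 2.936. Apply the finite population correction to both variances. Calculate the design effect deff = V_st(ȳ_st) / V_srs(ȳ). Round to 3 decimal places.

V̂(ȳ_st) = Σ W_h² (1 − n_h/N_h) s_h²/n_h, with W_h = N_h/N and N = 2725:
  stratum 1: (350/2725)²·(1 − 72/350)·2.59²/72 = 0.00122081
  stratum 2: (1275/2725)²·(1 − 40/1275)·1.09²/40 = 0.0062985
  stratum 3: (1100/2725)²·(1 − 102/1100)·1.39²/102 = 0.0028004
V_st = 0.0103197
V_srs = (1 − 214/2725)·2.936/214 = 0.0126422
deff = V_st / V_srs = 0.0103197/0.0126422 = 0.8163

deff ≈ 0.816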